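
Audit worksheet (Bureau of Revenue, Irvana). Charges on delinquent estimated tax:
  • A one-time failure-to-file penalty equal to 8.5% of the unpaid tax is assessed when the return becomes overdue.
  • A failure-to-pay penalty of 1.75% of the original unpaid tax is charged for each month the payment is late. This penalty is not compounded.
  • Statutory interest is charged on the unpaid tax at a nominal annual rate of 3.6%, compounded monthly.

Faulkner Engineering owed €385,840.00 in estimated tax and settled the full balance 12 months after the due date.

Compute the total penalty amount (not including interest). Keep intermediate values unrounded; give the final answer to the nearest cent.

€113,822.80

Failure-to-file penalty: 8.5% × €385,840.00 = €32,796.40
Failure-to-pay penalty = 1.75% × €385,840.00 × 12 mo = €81,026.40
Total penalty = €32,796.40 + €81,026.40 = €113,822.80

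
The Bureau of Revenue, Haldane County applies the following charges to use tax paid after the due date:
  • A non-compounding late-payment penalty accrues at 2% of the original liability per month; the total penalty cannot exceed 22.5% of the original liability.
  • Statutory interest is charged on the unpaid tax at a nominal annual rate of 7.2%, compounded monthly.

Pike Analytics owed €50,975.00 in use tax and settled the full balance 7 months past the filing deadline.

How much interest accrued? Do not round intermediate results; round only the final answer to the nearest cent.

€2,179.87

Interest (7.2%/yr ÷ 12 = 0.6%/month): €50,975.00 × ((1 + 0.006)^7 − 1) = €2,179.8748…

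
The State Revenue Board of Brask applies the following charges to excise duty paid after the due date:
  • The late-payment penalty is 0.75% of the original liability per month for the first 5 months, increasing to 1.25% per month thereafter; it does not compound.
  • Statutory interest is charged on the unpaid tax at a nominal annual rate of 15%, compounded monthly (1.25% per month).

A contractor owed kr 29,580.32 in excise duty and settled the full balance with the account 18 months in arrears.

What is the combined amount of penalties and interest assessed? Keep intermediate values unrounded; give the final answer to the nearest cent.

kr 13,328.22

Penalty, months 1–5: 5 × 0.75% × kr 29,580.32 = kr 1,109.26…
Penalty, months 6–18: 13 × 1.25% × kr 29,580.32 = kr 4,806.80…
Interest: kr 29,580.32 × ((1 + 0.0125)^18 − 1) = kr 29,580.32 × 0.2505774… = kr 7,412.1595…
Penalties + interest = kr 5,916.0640 + kr 7,412.1595… = kr 13,328.22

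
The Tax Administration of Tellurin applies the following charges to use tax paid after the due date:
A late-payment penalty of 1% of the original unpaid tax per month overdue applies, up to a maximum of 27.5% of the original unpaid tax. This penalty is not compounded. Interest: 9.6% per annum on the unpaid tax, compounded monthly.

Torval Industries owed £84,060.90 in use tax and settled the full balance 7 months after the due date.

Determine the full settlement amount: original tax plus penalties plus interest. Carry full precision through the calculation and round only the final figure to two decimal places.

£94,767.07

Penalty: 7 × 1% × £84,060.90 = £5,884.26… (below the 27.5% cap of £23,116.75…)
Interest (9.6%/yr ÷ 12 = 0.8%/month): £84,060.90 × ((1 + 0.008)^7 − 1) = £4,821.9067…
Total = £84,060.90 + £5,884.2630 + £4,821.9067… = £94,767.07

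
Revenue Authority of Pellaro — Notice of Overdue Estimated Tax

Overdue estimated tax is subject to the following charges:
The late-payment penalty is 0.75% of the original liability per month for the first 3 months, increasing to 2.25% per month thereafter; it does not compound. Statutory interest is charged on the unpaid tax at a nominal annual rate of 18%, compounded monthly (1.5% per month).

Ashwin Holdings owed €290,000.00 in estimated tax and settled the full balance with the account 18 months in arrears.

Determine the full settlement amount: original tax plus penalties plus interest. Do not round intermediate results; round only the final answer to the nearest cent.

Penalty, months 1–3: 3 × 0.75% × €290,000.00 = €6,525.00
Penalty, months 4–18: 15 × 2.25% × €290,000.00 = €97,875.00
Interest: €290,000.00 × ((1 + 0.015)^18 − 1) = €290,000.00 × 0.3073406… = €89,128.7844…
Total = €290,000.00 + €104,400.0000 + €89,128.7844… = €483,528.78

€483,528.78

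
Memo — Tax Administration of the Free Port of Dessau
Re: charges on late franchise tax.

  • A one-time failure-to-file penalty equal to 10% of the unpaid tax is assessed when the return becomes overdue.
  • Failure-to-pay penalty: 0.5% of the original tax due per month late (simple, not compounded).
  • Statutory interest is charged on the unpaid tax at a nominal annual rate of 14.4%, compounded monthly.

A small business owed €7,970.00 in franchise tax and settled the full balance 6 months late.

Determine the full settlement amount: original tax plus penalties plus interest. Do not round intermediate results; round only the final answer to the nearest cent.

Failure-to-file penalty: 10% × €7,970.00 = €797.00
Failure-to-pay penalty = 0.5% × €7,970.00 × 6 mo = €239.10
Interest (14.4%/yr ÷ 12 = 1.2%/month): €7,970.00 × ((1 + 0.012)^6 − 1) = €591.3331…
Total = €7,970.00 + €1,036.1000 + €591.3331… = €9,597.43

€9,597.43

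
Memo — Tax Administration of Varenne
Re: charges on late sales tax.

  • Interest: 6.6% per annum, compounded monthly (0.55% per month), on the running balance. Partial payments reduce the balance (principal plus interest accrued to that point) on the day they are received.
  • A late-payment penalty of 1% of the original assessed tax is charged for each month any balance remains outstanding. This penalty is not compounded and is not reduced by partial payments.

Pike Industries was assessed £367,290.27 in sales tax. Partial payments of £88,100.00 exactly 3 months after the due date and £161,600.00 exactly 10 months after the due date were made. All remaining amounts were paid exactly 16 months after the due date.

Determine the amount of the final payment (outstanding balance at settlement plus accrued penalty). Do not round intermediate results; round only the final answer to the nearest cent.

£198,128.42

Balance at month 3: £367,290.2700 × (1 + 0.0055)^3 = £373,383.9522…
After £88,100.00 payment: £373,383.9522… − £88,100.00 = £285,283.9522…
Balance at month 10: £285,283.9522… × (1 + 0.0055)^7 = £296,450.2814…
After £161,600.00 payment: £296,450.2814… − £161,600.00 = £134,850.2814…
Balance at month 16: £134,850.2814… × (1 + 0.0055)^6 = £139,361.9795…
Penalty: 16 × 1% × £367,290.27 = £58,766.44…
Final settlement = outstanding balance + penalty = £139,361.9795… + £58,766.44… = £198,128.42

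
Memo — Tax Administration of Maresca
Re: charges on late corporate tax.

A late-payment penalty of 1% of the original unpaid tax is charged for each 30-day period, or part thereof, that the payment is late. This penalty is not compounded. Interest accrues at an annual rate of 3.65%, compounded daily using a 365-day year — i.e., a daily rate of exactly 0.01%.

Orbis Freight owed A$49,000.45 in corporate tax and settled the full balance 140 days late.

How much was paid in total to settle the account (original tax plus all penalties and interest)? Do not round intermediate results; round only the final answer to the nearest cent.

A$52,141.27

Penalty periods: ⌈140/30⌉ = 5; penalty = 5 × 1% × A$49,000.45 = A$2,450.02…
Interest: A$49,000.45 × ((1 + 0.0001)^140 − 1) = A$49,000.45 × 0.01409775… = A$690.7961…
Total = A$49,000.45 + A$2,450.0225 + A$690.7961… = A$52,141.27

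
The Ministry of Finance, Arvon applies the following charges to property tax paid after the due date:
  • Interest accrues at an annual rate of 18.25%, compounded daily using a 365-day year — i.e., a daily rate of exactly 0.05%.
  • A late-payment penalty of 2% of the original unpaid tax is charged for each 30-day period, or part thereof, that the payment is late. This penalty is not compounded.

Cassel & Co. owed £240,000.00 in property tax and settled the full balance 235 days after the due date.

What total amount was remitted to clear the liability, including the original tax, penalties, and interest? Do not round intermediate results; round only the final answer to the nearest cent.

Penalty periods: ⌈235/30⌉ = 8; penalty = 8 × 2% × £240,000.00 = £38,400.00
Interest: £240,000.00 × ((1 + 0.0005)^235 − 1) = £240,000.00 × 0.12464860… = £29,915.6649…
Total = £240,000.00 + £38,400.0000 + £29,915.6649… = £308,315.66

£308,315.66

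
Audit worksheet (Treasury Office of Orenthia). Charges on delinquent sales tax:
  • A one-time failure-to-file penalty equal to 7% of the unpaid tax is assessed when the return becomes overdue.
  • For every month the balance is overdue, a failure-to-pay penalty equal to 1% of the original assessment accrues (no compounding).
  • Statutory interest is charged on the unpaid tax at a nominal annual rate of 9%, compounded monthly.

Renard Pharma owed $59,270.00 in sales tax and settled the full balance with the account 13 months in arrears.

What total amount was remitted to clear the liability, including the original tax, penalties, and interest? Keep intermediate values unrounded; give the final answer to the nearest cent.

$77,170.16

Failure-to-file penalty: 7% × $59,270.00 = $4,148.90
Failure-to-pay penalty = 1% × $59,270.00 × 13 mo = $7,705.10
Interest (9%/yr ÷ 12 = 0.75%/month): $59,270.00 × ((1 + 0.0075)^13 − 1) = $6,046.1593…
Total = $59,270.00 + $11,854.0000 + $6,046.1593… = $77,170.16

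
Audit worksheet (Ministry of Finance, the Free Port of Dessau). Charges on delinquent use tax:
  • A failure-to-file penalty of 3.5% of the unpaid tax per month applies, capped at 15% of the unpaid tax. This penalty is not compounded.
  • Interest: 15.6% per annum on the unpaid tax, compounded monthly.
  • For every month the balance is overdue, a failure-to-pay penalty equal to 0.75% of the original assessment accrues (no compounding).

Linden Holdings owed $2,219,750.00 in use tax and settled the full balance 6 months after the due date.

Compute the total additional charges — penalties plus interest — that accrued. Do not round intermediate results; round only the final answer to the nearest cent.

$611,717.31

Failure-to-file: 6 × 3.5% × $2,219,750.00 = $466,147.50, capped at 15% × $2,219,750.00 = $332,962.50
Failure-to-pay penalty = 0.75% × $2,219,750.00 × 6 mo = $99,888.75
Interest (15.6%/yr ÷ 12 = 1.3%/month): $2,219,750.00 × ((1 + 0.013)^6 − 1) = $178,866.0580…
Penalties + interest = $432,851.2500 + $178,866.0580… = $611,717.31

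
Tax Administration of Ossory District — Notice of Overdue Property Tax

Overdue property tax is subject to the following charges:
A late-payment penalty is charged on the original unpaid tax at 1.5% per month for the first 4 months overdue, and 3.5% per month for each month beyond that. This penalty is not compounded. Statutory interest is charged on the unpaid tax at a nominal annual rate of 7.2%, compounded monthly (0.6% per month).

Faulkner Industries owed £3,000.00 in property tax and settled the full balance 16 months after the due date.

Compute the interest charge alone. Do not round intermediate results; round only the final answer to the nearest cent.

£301.33

Interest: £3,000.00 × ((1 + 0.006)^16 − 1) = £3,000.00 × 0.1004434… = £301.3301…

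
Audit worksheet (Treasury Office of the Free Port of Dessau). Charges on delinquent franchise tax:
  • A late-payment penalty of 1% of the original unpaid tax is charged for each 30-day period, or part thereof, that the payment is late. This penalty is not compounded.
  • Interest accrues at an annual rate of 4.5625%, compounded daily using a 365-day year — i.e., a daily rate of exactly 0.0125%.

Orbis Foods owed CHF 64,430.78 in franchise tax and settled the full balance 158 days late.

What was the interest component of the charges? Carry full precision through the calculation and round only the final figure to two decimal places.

Interest: CHF 64,430.78 × ((1 + 0.000125)^158 − 1) = CHF 64,430.78 × 0.01994506… = CHF 1,285.0759…

CHF 1,285.08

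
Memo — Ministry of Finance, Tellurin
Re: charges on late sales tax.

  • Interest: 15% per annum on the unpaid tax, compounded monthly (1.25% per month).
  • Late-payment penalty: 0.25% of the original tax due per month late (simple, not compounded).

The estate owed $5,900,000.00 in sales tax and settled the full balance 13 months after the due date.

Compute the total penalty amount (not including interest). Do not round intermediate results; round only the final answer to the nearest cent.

Late-payment penalty: 13 × 0.25% × $5,900,000.00 = $191,750.00

$191,750.00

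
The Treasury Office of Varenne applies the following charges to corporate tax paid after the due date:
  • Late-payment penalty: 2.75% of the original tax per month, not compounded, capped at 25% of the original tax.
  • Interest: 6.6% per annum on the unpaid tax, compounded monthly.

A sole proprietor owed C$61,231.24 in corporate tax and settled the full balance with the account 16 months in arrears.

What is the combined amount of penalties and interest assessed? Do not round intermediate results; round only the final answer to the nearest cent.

Penalty (uncapped): 16 × 2.75% × C$61,231.24 = C$26,941.75…; cap = 25% × C$61,231.24 = C$15,307.81 → penalty = C$15,307.81
Interest (6.6%/yr ÷ 12 = 0.55%/month): C$61,231.24 × ((1 + 0.0055)^16 − 1) = C$5,616.4268…
Penalties + interest = C$15,307.8100 + C$5,616.4268… = C$20,924.24

C$20,924.24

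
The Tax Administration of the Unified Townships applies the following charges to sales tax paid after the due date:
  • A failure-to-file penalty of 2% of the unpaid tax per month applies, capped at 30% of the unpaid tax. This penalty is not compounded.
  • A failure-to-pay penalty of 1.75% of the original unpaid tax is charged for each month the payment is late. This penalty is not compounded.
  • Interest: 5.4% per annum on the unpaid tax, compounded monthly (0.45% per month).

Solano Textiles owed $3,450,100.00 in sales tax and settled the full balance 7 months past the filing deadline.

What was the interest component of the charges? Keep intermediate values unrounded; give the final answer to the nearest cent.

Interest: $3,450,100.00 × ((1 + 0.0045)^7 − 1) = $3,450,100.00 × 0.0319285… = $110,156.3583…

$110,156.36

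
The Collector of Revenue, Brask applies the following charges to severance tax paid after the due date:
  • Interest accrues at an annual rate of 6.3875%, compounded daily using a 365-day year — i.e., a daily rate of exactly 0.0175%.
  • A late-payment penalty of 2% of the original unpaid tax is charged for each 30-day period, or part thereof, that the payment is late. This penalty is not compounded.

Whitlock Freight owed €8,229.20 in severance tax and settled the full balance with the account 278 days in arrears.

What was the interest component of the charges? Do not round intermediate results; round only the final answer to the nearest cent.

Interest: €8,229.20 × ((1 + 0.000175)^278 − 1) = €8,229.20 × 0.04984837… = €410.2122…

€410.21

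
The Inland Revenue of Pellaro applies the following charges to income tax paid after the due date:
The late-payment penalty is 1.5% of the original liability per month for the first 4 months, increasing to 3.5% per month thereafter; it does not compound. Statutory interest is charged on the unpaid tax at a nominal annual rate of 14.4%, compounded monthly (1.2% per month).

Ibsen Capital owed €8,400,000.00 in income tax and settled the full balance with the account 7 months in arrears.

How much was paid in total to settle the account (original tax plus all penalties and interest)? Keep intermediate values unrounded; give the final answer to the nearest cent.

Penalty, months 1–4: 4 × 1.5% × €8,400,000.00 = €504,000.00
Penalty, months 5–7: 3 × 3.5% × €8,400,000.00 = €882,000.00
Interest: €8,400,000.00 × ((1 + 0.012)^7 − 1) = €8,400,000.00 × 0.0870852… = €731,515.7725…
Total = €8,400,000.00 + €1,386,000.0000 + €731,515.7725… = €10,517,515.77

€10,517,515.77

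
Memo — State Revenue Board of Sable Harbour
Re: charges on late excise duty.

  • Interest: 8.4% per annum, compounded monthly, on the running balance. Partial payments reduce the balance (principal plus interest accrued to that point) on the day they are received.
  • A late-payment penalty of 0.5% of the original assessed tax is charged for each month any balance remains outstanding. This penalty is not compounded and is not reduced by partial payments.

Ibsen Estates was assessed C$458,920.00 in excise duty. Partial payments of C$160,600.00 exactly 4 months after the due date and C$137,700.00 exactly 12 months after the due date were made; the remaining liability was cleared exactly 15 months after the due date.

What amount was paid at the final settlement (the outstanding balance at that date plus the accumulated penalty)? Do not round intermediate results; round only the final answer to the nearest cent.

Monthly rate = 8.4% ÷ 12 = 0.7%
Balance at month 4: C$458,920.0000 × (1 + 0.007)^4 = C$471,905.3132…
After C$160,600.00 payment: C$471,905.3132… − C$160,600.00 = C$311,305.3132…
Balance at month 12: C$311,305.3132… × (1 + 0.007)^8 = C$329,171.5538…
After C$137,700.00 payment: C$329,171.5538… − C$137,700.00 = C$191,471.5538…
Balance at month 15: C$191,471.5538… × (1 + 0.007)^3 = C$195,520.6684…
Penalty: 15 × 0.5% × C$458,920.00 = C$34,419.00
Final settlement = outstanding balance + penalty = C$195,520.6684… + C$34,419.00 = C$229,939.67

C$229,939.67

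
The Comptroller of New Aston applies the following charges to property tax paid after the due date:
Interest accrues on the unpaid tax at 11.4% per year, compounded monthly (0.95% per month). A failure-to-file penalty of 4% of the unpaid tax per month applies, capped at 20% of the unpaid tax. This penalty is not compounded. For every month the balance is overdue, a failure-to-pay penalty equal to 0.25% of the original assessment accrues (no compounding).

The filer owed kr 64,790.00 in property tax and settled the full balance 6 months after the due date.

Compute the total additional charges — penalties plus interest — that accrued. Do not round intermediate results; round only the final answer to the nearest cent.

Failure-to-file: 6 × 4% × kr 64,790.00 = kr 15,549.60, capped at 20% × kr 64,790.00 = kr 12,958.00
Failure-to-pay penalty: 6 × 0.25% × kr 64,790.00 = kr 971.85
Interest: kr 64,790.00 × ((1 + 0.0095)^6 − 1) = kr 64,790.00 × 0.0583710… = kr 3,781.8584…
Penalties + interest = kr 13,929.8500 + kr 3,781.8584… = kr 17,711.71

kr 17,711.71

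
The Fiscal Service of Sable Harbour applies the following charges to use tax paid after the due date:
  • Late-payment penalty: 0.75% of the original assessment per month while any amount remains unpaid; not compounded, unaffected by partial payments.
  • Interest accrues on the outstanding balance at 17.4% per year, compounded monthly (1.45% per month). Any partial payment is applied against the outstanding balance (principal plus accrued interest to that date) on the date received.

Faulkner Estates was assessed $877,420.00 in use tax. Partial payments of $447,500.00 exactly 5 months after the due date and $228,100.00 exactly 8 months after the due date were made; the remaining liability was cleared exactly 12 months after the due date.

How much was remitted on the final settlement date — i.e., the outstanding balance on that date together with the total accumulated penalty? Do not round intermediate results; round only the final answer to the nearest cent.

$385,276.67

Balance at month 5: $877,420.0000 × (1 + 0.0145)^5 = $942,904.6693…
After $447,500.00 payment: $942,904.6693… − $447,500.00 = $495,404.6693…
Balance at month 8: $495,404.6693… × (1 + 0.0145)^3 = $517,268.7592…
After $228,100.00 payment: $517,268.7592… − $228,100.00 = $289,168.7592…
Balance at month 12: $289,168.7592… × (1 + 0.0145)^4 = $306,308.8727…
Penalty: 12 × 0.75% × $877,420.00 = $78,967.80
Final settlement = outstanding balance + penalty = $306,308.8727… + $78,967.80 = $385,276.67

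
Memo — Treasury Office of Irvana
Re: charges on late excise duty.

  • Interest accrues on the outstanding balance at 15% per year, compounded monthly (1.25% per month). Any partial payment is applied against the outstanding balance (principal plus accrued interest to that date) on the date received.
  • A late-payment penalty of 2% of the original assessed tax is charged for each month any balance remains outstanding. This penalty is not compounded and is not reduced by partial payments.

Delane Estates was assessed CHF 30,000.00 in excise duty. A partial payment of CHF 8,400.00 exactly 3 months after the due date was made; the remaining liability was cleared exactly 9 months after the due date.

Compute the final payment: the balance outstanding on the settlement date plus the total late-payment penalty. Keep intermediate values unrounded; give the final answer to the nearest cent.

CHF 29,898.75

Balance at month 3: CHF 30,000.0000 × (1 + 0.0125)^3 = CHF 31,139.1211…
After CHF 8,400.00 payment: CHF 31,139.1211… − CHF 8,400.00 = CHF 22,739.1211…
Balance at month 9: CHF 22,739.1211… × (1 + 0.0125)^6 = CHF 24,498.7466…
Penalty: 9 × 2% × CHF 30,000.00 = CHF 5,400.00
Final settlement = outstanding balance + penalty = CHF 24,498.7466… + CHF 5,400.00 = CHF 29,898.75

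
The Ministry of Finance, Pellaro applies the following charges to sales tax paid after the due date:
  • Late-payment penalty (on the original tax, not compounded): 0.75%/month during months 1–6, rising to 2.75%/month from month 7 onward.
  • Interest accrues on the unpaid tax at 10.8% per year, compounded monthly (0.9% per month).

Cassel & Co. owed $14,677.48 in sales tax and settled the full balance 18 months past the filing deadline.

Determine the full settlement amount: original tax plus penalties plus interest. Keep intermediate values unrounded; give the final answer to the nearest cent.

$22,750.22

Penalty, months 1–6: 6 × 0.75% × $14,677.48 = $660.49…
Penalty, months 7–18: 12 × 2.75% × $14,677.48 = $4,843.57…
Interest: $14,677.48 × ((1 + 0.009)^18 − 1) = $14,677.48 × 0.1750085… = $2,568.6831…
Total = $14,677.48 + $5,504.0550 + $2,568.6831… = $22,750.22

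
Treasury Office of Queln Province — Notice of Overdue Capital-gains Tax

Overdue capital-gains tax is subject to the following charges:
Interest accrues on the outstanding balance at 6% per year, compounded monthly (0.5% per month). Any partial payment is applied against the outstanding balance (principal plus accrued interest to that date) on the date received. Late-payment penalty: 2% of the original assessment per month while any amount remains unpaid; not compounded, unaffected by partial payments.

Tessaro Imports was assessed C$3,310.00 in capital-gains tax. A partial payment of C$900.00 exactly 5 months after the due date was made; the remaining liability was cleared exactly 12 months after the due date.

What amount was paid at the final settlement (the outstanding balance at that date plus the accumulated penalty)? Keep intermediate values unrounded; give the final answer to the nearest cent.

C$3,376.58

Balance at month 5: C$3,310.0000 × (1 + 0.005)^5 = C$3,393.5816…
After C$900.00 payment: C$3,393.5816… − C$900.00 = C$2,493.5816…
Balance at month 12: C$2,493.5816… × (1 + 0.005)^7 = C$2,582.1771…
Penalty: 12 × 2% × C$3,310.00 = C$794.40
Final settlement = outstanding balance + penalty = C$2,582.1771… + C$794.40 = C$3,376.58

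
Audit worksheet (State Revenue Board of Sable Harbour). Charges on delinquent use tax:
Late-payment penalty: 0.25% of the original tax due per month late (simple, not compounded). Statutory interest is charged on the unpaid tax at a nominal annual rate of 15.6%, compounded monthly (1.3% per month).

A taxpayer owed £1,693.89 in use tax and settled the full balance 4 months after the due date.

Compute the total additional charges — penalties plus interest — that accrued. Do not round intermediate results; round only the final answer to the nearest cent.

£106.75

Late-payment penalty: 4 × 0.25% × £1,693.89 = £16.94…
Interest: £1,693.89 × ((1 + 0.013)^4 − 1) = £1,693.89 × 0.0530228… = £89.8148…
Penalties + interest = £16.9389 + £89.8148… = £106.75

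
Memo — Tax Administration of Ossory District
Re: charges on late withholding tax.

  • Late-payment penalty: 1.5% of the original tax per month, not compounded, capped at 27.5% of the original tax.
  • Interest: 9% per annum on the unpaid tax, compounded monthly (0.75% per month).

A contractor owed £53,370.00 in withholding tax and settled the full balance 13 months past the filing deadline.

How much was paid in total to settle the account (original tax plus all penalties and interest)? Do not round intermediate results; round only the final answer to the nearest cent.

£69,221.45

Penalty: 13 × 1.5% × £53,370.00 = £10,407.15 (below the 27.5% cap of £14,676.75)
Interest: £53,370.00 × ((1 + 0.0075)^13 − 1) = £53,370.00 × 0.1020104… = £5,444.2977…
Total = £53,370.00 + £10,407.1500 + £5,444.2977… = £69,221.45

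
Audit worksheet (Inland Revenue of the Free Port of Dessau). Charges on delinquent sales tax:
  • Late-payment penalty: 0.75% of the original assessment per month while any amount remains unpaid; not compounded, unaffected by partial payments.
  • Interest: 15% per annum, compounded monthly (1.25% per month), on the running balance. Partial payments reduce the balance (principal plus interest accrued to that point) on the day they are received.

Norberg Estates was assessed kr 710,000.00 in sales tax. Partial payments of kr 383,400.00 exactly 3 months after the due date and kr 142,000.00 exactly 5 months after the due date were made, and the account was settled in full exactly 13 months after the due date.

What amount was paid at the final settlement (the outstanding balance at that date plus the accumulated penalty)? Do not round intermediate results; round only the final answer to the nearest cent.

kr 312,712.74

Balance at month 3: kr 710,000.0000 × (1 + 0.0125)^3 = kr 736,959.1992…
After kr 383,400.00 payment: kr 736,959.1992… − kr 383,400.00 = kr 353,559.1992…
Balance at month 5: kr 353,559.1992… × (1 + 0.0125)^2 = kr 362,453.4228…
After kr 142,000.00 payment: kr 362,453.4228… − kr 142,000.00 = kr 220,453.4228…
Balance at month 13: kr 220,453.4228… × (1 + 0.0125)^8 = kr 243,487.7415…
Penalty: 13 × 0.75% × kr 710,000.00 = kr 69,225.00
Final settlement = outstanding balance + penalty = kr 243,487.7415… + kr 69,225.00 = kr 312,712.74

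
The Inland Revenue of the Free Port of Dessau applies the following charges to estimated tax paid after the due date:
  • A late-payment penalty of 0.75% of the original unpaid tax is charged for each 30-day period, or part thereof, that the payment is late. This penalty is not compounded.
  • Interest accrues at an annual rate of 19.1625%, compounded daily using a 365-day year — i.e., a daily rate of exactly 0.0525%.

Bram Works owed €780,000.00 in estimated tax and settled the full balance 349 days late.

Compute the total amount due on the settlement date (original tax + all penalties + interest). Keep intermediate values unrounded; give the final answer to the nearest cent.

Penalty periods: ⌈349/30⌉ = 12; penalty = 12 × 0.75% × €780,000.00 = €70,200.00
Interest: €780,000.00 × ((1 + 0.000525)^349 − 1) = €780,000.00 × 0.20102688… = €156,800.9627…
Total = €780,000.00 + €70,200.0000 + €156,800.9627… = €1,007,000.96

€1,007,000.96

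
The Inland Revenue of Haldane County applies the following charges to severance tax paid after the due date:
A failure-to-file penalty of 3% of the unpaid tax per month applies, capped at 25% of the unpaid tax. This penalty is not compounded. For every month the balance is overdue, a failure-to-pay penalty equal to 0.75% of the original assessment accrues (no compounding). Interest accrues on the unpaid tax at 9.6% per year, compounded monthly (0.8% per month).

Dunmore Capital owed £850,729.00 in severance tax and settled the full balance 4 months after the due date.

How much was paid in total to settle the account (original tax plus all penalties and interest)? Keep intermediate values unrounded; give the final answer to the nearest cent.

Failure-to-file: 4 × 3% × £850,729.00 = £102,087.48 (under the 25% cap)
Failure-to-pay penalty = 0.75% × £850,729.00 × 4 mo = £25,521.87
Interest: £850,729.00 × ((1 + 0.008)^4 − 1) = £850,729.00 × 0.0323861… = £27,551.7537…
Total = £850,729.00 + £127,609.3500 + £27,551.7537… = £1,005,890.10

£1,005,890.10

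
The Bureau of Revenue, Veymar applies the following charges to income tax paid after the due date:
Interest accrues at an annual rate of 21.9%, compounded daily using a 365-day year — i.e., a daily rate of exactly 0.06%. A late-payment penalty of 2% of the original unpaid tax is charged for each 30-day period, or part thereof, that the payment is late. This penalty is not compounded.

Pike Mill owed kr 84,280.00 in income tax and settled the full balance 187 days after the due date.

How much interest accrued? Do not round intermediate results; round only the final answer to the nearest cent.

Interest: kr 84,280.00 × ((1 + 0.0006)^187 − 1) = kr 84,280.00 × 0.11869894… = kr 10,003.9471…

kr 10,003.95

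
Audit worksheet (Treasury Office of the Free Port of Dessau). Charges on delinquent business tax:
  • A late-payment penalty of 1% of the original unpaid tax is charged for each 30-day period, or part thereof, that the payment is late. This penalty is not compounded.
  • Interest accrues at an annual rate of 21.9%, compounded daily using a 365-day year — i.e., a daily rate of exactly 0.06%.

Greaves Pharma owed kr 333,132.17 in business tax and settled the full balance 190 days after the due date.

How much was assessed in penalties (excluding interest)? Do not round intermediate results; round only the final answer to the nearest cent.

Penalty periods: ⌈190/30⌉ = 7; penalty = 7 × 1% × kr 333,132.17 = kr 23,319.25…

kr 23,319.25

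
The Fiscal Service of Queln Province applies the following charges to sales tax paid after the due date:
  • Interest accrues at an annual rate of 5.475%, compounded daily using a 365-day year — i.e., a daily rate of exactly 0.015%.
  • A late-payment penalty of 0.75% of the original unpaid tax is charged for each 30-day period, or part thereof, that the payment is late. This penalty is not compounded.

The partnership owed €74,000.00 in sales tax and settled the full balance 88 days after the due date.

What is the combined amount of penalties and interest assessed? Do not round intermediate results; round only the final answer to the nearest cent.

Penalty periods: ⌈88/30⌉ = 3; penalty = 3 × 0.75% × €74,000.00 = €1,665.00
Interest: €74,000.00 × ((1 + 0.00015)^88 − 1) = €74,000.00 × 0.01328650… = €983.2011…
Penalties + interest = €1,665.0000 + €983.2011… = €2,648.20

€2,648.20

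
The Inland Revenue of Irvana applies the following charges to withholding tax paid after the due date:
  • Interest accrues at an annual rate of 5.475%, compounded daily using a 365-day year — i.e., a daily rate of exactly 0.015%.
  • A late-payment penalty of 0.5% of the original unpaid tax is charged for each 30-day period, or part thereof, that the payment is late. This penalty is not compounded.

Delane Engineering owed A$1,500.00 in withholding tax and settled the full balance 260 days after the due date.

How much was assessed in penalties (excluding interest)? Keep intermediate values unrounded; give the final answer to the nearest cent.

Penalty periods: ⌈260/30⌉ = 9; penalty = 9 × 0.5% × A$1,500.00 = A$67.50

A$67.50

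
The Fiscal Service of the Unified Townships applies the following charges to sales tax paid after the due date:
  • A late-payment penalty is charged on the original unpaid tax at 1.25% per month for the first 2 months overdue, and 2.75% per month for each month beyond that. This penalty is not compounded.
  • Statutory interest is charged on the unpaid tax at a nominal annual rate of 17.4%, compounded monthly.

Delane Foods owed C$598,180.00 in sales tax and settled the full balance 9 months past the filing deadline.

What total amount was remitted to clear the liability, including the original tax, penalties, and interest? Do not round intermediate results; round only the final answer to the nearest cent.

C$811,030.83

Penalty, months 1–2: 2 × 1.25% × C$598,180.00 = C$14,954.50
Penalty, months 3–9: 7 × 2.75% × C$598,180.00 = C$115,149.65
Interest (17.4%/yr ÷ 12 = 1.45%/month): C$598,180.00 × ((1 + 0.0145)^9 − 1) = C$82,746.6796…
Total = C$598,180.00 + C$130,104.1500 + C$82,746.6796… = C$811,030.83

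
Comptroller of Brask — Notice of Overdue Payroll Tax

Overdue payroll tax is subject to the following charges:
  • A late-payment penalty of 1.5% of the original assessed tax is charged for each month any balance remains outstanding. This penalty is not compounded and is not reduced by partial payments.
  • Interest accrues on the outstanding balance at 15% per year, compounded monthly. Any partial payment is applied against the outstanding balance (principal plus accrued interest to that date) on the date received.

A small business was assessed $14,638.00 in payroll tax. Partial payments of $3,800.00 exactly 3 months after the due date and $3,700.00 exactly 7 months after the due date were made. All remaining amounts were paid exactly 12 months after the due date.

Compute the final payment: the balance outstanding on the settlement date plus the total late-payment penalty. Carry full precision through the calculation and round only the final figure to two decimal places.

$11,439.35

Monthly rate = 15% ÷ 12 = 1.25%
Balance at month 3: $14,638.0000 × (1 + 0.0125)^3 = $15,193.8152…
After $3,800.00 payment: $15,193.8152… − $3,800.00 = $11,393.8152…
Balance at month 7: $11,393.8152… × (1 + 0.0125)^4 = $11,974.2769…
After $3,700.00 payment: $11,974.2769… − $3,700.00 = $8,274.2769…
Balance at month 12: $8,274.2769… × (1 + 0.0125)^5 = $8,804.5104…
Penalty: 12 × 1.5% × $14,638.00 = $2,634.84
Final settlement = outstanding balance + penalty = $8,804.5104… + $2,634.84 = $11,439.35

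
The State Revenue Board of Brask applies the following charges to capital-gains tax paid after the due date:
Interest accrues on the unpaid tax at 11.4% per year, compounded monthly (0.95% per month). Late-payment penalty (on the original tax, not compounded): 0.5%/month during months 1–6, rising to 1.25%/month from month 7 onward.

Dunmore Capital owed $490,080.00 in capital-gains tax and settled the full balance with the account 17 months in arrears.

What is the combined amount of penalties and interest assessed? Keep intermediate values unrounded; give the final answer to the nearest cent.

Penalty, months 1–6: 6 × 0.5% × $490,080.00 = $14,702.40
Penalty, months 7–17: 11 × 1.25% × $490,080.00 = $67,386.00
Interest: $490,080.00 × ((1 + 0.0095)^17 − 1) = $490,080.00 × 0.1743769… = $85,458.6254…
Penalties + interest = $82,088.4000 + $85,458.6254… = $167,547.03

$167,547.03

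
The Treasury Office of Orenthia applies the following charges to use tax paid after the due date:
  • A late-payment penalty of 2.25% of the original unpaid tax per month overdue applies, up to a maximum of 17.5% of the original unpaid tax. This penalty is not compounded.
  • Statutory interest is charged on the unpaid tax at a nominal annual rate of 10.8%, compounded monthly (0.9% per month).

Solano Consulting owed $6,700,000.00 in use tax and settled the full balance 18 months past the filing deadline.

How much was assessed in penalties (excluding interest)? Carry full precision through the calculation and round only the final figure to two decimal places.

$1,172,500.00

Penalty (uncapped): 18 × 2.25% × $6,700,000.00 = $2,713,500.00; cap = 17.5% × $6,700,000.00 = $1,172,500.00 → penalty = $1,172,500.00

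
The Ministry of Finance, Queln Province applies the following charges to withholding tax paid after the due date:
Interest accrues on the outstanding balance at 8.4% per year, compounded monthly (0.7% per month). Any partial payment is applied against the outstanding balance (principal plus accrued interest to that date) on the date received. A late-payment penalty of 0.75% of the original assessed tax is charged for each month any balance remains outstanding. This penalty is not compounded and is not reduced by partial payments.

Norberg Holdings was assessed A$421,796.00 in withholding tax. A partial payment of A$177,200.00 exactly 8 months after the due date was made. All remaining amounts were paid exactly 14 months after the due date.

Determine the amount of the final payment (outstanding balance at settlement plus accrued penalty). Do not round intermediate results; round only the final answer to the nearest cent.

A$324,581.20

Balance at month 8: A$421,796.0000 × (1 + 0.007)^8 = A$446,003.4533…
After A$177,200.00 payment: A$446,003.4533… − A$177,200.00 = A$268,803.4533…
Balance at month 14: A$268,803.4533… × (1 + 0.007)^6 = A$280,292.6225…
Penalty: 14 × 0.75% × A$421,796.00 = A$44,288.58
Final settlement = outstanding balance + penalty = A$280,292.6225… + A$44,288.58 = A$324,581.20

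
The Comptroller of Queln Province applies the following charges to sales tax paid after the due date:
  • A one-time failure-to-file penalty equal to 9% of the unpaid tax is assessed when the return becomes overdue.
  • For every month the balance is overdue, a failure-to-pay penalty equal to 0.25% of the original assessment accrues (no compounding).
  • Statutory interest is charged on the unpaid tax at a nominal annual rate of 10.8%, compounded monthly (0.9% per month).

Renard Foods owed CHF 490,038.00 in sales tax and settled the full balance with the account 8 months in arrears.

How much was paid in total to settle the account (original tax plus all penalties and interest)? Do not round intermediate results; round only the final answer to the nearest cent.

Failure-to-file penalty: 9% × CHF 490,038.00 = CHF 44,103.42
Failure-to-pay penalty = 0.25% × CHF 490,038.00 × 8 mo = CHF 9,800.76
Interest: CHF 490,038.00 × ((1 + 0.009)^8 − 1) = CHF 490,038.00 × 0.0743093… = CHF 36,414.3742…
Total = CHF 490,038.00 + CHF 53,904.1800 + CHF 36,414.3742… = CHF 580,356.55

CHF 580,356.55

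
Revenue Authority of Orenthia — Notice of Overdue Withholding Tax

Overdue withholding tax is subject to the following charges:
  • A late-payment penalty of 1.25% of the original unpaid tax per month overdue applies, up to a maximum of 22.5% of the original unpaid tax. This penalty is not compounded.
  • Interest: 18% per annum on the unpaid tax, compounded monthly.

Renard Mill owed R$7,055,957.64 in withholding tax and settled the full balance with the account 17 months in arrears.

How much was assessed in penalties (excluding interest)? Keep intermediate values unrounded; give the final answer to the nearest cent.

R$1,499,391.00

Penalty: 17 × 1.25% × R$7,055,957.64 = R$1,499,391.00… (below the 22.5% cap of R$1,587,590.47…)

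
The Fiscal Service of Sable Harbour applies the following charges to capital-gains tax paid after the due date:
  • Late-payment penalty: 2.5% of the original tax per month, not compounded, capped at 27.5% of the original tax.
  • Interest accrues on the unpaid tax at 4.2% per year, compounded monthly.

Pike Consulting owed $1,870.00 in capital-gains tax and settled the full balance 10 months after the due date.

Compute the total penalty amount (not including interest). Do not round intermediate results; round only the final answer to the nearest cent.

Penalty: 10 × 2.5% × $1,870.00 = $467.50 (below the 27.5% cap of $514.25)

$467.50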